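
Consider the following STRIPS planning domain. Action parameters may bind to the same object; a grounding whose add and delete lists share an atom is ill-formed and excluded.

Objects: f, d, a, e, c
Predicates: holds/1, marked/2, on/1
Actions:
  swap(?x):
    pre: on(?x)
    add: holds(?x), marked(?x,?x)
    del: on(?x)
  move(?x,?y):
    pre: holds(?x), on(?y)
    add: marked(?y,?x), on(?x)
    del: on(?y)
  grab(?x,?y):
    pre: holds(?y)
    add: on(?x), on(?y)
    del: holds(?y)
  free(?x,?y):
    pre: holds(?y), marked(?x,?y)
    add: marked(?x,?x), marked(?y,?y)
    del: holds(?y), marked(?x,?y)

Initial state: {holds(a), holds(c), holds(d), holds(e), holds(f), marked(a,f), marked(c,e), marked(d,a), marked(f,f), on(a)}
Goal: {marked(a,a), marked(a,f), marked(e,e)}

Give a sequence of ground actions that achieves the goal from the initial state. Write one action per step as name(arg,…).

swap(a); free(c,e)

1. swap(a)  →  {holds(a), holds(c), holds(d), holds(e), holds(f), marked(a,a), marked(a,f), marked(c,e), marked(d,a), marked(f,f)}
2. free(c,e)  →  {holds(a), holds(c), holds(d), holds(f), marked(a,a), marked(a,f), marked(c,c), marked(d,a), marked(e,e), marked(f,f)}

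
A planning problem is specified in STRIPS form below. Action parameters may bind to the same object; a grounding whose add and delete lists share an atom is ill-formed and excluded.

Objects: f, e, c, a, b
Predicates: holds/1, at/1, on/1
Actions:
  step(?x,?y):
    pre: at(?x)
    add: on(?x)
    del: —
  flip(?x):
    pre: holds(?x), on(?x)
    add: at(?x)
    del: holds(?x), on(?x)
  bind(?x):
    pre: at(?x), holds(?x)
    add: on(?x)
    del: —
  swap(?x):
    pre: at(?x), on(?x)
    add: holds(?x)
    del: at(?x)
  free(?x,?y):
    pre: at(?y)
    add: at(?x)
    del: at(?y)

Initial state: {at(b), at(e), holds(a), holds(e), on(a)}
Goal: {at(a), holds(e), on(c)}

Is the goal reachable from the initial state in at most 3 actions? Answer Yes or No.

Yes

1. flip(a)  →  {at(a), at(b), at(e), holds(e)}
2. free(c,e)  →  {at(a), at(b), at(c), holds(e)}
3. step(c,f)  →  {at(a), at(b), at(c), holds(e), on(c)}
optimal plan length = 3; 3 ≤ 3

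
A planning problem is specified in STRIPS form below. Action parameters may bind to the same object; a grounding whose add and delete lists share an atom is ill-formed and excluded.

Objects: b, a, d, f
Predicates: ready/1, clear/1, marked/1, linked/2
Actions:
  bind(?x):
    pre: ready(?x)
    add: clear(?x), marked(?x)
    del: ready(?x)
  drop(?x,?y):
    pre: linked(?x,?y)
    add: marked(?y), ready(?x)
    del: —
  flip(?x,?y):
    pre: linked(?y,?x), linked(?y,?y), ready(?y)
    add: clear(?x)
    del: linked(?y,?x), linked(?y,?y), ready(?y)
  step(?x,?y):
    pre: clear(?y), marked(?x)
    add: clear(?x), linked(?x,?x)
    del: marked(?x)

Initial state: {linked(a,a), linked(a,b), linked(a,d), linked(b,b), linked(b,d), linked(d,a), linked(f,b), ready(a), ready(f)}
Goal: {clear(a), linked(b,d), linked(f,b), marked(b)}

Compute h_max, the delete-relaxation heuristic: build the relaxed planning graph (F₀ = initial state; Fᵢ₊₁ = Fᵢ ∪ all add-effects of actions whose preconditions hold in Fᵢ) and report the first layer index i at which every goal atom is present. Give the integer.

F0 = init (9 atoms)
F1 = F0 ∪ {clear(a), clear(b), clear(d), clear(f), marked(a), marked(b), marked(d), marked(f), ready(b), ready(d)}  (19 atoms)
goal ⊆ F1  ⇒  h_max = 1

1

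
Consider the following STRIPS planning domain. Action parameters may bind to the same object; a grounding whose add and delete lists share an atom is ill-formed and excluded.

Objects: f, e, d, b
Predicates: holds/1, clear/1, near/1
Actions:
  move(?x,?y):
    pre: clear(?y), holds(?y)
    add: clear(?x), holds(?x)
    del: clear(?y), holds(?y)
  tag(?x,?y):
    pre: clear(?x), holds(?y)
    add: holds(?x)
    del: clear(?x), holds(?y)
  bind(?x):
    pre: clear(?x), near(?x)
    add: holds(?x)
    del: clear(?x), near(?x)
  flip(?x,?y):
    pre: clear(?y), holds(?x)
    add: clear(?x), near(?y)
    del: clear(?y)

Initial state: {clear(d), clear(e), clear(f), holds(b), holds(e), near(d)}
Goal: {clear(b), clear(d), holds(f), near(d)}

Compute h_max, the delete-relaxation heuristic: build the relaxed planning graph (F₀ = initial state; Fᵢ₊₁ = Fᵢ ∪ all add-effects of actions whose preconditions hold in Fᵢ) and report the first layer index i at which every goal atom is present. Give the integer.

F0 = init (6 atoms)
F1 = F0 ∪ {clear(b), holds(d), holds(f), near(e), near(f)}  (11 atoms)
goal ⊆ F1  ⇒  h_max = 1

1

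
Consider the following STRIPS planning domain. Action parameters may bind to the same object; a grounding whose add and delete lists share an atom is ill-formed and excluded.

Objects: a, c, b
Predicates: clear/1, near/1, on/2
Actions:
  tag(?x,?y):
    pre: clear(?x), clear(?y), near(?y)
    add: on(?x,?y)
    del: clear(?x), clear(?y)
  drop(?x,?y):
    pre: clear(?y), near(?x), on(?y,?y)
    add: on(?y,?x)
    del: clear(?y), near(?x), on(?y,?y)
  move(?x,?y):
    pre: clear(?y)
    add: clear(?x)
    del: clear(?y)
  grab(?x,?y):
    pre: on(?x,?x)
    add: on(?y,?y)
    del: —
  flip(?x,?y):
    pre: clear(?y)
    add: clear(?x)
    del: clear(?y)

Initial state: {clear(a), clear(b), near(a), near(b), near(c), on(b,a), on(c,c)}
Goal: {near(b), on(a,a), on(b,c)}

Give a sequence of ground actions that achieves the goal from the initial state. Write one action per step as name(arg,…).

1. tag(a,a)  →  {clear(b), near(a), near(b), near(c), on(a,a), on(b,a), on(c,c)}
2. grab(a,b)  →  {clear(b), near(a), near(b), near(c), on(a,a), on(b,a), on(b,b), on(c,c)}
3. drop(c,b)  →  {near(a), near(b), on(a,a), on(b,a), on(b,c), on(c,c)}

tag(a,a); grab(a,b); drop(c,b)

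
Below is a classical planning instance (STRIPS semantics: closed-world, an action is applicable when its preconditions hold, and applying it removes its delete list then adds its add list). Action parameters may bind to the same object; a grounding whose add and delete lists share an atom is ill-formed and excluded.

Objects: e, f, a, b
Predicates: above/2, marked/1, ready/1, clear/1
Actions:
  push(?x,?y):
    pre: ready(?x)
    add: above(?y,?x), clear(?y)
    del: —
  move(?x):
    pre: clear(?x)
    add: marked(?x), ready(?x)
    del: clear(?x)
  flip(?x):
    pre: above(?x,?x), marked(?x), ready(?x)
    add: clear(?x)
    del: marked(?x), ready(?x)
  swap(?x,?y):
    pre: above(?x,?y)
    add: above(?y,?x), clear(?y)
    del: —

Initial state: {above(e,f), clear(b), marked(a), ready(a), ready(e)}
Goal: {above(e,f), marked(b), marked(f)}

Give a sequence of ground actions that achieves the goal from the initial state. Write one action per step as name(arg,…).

1. push(e,f)  →  {above(e,f), above(f,e), clear(b), clear(f), marked(a), ready(a), ready(e)}
2. move(f)  →  {above(e,f), above(f,e), clear(b), marked(a), marked(f), ready(a), ready(e), ready(f)}
3. move(b)  →  {above(e,f), above(f,e), marked(a), marked(b), marked(f), ready(a), ready(b), ready(e), ready(f)}

push(e,f); move(f); move(b)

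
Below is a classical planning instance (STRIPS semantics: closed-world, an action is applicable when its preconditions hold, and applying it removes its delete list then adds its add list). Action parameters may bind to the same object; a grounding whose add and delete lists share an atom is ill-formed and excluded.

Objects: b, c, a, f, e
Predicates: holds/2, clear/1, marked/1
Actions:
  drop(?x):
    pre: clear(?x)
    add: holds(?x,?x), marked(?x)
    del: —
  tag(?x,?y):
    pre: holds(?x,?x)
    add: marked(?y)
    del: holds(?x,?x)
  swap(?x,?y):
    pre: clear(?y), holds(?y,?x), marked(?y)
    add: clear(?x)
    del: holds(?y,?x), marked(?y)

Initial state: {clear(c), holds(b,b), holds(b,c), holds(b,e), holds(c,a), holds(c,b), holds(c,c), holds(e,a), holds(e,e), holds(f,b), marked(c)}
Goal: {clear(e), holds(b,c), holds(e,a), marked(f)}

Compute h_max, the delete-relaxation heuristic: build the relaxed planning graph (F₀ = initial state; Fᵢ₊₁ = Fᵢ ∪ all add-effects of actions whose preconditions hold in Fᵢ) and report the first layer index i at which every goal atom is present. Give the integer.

2

F0 = init (11 atoms)
F1 = F0 ∪ {clear(a), clear(b), marked(a), marked(b), marked(e), marked(f)}  (17 atoms)
F2 = F1 ∪ {clear(e), holds(a,a)}  (19 atoms)
goal ⊆ F2  ⇒  h_max = 2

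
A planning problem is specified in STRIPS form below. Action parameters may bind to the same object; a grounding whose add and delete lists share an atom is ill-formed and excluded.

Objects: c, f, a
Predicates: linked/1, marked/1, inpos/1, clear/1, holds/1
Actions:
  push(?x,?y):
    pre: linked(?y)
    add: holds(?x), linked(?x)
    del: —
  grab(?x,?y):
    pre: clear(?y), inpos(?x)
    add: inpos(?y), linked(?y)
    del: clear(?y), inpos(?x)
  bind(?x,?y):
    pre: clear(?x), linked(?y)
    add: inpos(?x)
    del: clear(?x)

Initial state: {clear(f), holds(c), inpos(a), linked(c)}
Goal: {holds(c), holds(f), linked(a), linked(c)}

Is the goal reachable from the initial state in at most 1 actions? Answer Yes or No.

No

1. push(f,c)  →  {clear(f), holds(c), holds(f), inpos(a), linked(c), linked(f)}
2. push(a,c)  →  {clear(f), holds(a), holds(c), holds(f), inpos(a), linked(a), linked(c), linked(f)}
optimal plan length = 2; 2 > 1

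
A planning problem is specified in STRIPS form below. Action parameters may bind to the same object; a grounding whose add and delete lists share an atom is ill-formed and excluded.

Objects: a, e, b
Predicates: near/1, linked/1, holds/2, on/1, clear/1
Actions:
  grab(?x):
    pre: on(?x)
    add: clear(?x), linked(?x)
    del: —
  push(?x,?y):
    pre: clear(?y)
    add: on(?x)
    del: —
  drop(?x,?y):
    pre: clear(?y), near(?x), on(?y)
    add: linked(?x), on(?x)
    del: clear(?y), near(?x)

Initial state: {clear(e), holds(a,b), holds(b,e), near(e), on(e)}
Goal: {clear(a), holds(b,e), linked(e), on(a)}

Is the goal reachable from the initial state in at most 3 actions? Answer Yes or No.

Yes

1. grab(e)  →  {clear(e), holds(a,b), holds(b,e), linked(e), near(e), on(e)}
2. push(a,e)  →  {clear(e), holds(a,b), holds(b,e), linked(e), near(e), on(a), on(e)}
3. grab(a)  →  {clear(a), clear(e), holds(a,b), holds(b,e), linked(a), linked(e), near(e), on(a), on(e)}
optimal plan length = 3; 3 ≤ 3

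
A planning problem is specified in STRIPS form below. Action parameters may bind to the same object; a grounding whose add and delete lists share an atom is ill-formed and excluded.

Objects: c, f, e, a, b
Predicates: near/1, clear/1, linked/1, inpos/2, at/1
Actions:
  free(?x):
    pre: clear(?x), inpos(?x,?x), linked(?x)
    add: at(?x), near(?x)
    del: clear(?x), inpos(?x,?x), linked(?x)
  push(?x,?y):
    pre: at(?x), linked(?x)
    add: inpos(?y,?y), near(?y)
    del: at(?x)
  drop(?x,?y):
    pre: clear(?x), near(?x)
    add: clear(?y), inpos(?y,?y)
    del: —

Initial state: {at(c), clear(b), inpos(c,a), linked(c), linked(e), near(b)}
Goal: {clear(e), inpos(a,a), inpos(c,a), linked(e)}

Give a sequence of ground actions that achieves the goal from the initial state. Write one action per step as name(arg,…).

1. push(c,a)  →  {clear(b), inpos(a,a), inpos(c,a), linked(c), linked(e), near(a), near(b)}
2. drop(b,e)  →  {clear(b), clear(e), inpos(a,a), inpos(c,a), inpos(e,e), linked(c), linked(e), near(a), near(b)}

push(c,a); drop(b,e)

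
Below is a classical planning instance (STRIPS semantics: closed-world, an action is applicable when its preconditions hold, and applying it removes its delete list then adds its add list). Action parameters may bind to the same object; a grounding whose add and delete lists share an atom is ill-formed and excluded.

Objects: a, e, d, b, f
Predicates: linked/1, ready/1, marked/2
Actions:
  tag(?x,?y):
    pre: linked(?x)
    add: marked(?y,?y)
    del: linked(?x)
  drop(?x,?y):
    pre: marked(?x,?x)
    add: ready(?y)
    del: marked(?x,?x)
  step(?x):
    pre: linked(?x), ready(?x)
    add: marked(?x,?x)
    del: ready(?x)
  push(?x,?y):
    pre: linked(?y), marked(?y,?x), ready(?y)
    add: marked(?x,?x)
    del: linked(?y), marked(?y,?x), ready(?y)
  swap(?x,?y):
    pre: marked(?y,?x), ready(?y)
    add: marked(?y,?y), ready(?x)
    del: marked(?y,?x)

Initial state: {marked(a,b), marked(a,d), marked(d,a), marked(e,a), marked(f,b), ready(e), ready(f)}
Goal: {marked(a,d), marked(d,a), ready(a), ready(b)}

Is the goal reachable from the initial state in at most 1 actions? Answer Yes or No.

No

1. swap(a,e)  →  {marked(a,b), marked(a,d), marked(d,a), marked(e,e), marked(f,b), ready(a), ready(e), ready(f)}
2. drop(e,b)  →  {marked(a,b), marked(a,d), marked(d,a), marked(f,b), ready(a), ready(b), ready(e), ready(f)}
optimal plan length = 2; 2 > 1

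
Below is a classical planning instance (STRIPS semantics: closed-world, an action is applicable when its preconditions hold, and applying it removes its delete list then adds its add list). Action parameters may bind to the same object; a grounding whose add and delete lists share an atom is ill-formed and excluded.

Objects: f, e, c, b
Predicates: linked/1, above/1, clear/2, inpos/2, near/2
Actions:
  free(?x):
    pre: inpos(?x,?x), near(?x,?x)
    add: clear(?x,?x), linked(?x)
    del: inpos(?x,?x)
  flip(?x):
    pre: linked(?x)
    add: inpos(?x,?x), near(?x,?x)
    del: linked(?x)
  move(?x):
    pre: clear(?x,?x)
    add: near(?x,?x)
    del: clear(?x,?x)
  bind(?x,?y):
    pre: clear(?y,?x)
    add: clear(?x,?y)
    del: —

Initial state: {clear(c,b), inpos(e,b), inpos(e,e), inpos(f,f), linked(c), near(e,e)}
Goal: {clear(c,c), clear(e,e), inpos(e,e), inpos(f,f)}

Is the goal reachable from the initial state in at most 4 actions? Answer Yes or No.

Yes

1. free(e)  →  {clear(c,b), clear(e,e), inpos(e,b), inpos(f,f), linked(c), linked(e), near(e,e)}
2. flip(e)  →  {clear(c,b), clear(e,e), inpos(e,b), inpos(e,e), inpos(f,f), linked(c), near(e,e)}
3. flip(c)  →  {clear(c,b), clear(e,e), inpos(c,c), inpos(e,b), inpos(e,e), inpos(f,f), near(c,c), near(e,e)}
4. free(c)  →  {clear(c,b), clear(c,c), clear(e,e), inpos(e,b), inpos(e,e), inpos(f,f), linked(c), near(c,c), near(e,e)}
optimal plan length = 4; 4 ≤ 4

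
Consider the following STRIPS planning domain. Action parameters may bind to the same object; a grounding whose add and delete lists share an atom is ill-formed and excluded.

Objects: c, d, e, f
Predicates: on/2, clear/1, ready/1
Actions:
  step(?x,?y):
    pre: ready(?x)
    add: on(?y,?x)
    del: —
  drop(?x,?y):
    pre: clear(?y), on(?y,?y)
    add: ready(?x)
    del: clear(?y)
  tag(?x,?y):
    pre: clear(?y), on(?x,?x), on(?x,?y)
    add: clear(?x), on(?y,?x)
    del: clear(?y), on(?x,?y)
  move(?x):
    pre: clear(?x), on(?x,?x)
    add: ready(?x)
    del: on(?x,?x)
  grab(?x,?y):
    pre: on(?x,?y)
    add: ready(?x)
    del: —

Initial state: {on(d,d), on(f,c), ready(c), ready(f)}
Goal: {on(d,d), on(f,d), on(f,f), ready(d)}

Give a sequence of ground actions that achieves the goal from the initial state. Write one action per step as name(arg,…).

step(f,f); grab(d,d); step(d,f)

1. step(f,f)  →  {on(d,d), on(f,c), on(f,f), ready(c), ready(f)}
2. grab(d,d)  →  {on(d,d), on(f,c), on(f,f), ready(c), ready(d), ready(f)}
3. step(d,f)  →  {on(d,d), on(f,c), on(f,d), on(f,f), ready(c), ready(d), ready(f)}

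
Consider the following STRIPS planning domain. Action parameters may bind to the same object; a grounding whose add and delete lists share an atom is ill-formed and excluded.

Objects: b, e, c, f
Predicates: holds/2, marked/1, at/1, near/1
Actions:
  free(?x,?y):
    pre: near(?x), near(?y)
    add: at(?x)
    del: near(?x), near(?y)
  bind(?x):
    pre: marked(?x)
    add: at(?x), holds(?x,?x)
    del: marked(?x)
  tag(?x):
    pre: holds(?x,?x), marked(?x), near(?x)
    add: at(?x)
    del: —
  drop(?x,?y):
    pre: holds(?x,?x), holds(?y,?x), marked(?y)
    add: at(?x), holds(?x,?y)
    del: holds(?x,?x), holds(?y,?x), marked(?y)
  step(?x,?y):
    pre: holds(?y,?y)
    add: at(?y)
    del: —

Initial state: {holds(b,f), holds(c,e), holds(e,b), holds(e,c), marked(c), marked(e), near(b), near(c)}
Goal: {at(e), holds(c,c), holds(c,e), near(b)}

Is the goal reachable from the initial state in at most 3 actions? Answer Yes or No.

Yes

1. bind(e)  →  {at(e), holds(b,f), holds(c,e), holds(e,b), holds(e,c), holds(e,e), marked(c), near(b), near(c)}
2. bind(c)  →  {at(c), at(e), holds(b,f), holds(c,c), holds(c,e), holds(e,b), holds(e,c), holds(e,e), near(b), near(c)}
optimal plan length = 2; 2 ≤ 3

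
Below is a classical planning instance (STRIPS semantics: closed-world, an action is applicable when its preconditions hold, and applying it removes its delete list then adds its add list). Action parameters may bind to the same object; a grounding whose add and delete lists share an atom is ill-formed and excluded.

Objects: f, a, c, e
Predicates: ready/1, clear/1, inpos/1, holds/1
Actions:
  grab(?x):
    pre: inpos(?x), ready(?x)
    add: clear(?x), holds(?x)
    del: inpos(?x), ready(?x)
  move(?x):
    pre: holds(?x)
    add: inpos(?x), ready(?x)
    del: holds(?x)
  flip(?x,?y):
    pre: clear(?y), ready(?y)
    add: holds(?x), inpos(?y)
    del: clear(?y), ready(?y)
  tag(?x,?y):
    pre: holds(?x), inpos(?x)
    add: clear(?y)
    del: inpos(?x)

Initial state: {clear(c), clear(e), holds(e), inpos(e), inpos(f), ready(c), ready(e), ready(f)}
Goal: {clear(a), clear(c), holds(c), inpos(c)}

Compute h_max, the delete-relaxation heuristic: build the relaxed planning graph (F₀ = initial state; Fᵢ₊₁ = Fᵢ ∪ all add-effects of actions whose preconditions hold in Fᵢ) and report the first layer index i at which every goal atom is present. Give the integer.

F0 = init (8 atoms)
F1 = F0 ∪ {clear(a), clear(f), holds(a), holds(c), holds(f), inpos(c)}  (14 atoms)
goal ⊆ F1  ⇒  h_max = 1

1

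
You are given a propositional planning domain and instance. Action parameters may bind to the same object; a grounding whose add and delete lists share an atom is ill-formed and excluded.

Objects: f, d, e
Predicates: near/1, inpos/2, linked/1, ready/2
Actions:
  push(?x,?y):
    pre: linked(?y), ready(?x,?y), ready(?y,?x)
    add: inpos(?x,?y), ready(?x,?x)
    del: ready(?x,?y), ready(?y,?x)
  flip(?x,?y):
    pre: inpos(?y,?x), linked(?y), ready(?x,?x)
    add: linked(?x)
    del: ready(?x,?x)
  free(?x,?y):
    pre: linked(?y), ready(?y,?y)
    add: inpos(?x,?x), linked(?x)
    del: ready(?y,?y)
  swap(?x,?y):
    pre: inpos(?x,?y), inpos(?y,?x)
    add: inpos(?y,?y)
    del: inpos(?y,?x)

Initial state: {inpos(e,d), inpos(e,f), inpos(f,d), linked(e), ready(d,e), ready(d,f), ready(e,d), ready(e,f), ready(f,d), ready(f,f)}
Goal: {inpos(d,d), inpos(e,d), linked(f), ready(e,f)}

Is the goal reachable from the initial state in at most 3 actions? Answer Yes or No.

1. push(d,e)  →  {inpos(d,e), inpos(e,d), inpos(e,f), inpos(f,d), linked(e), ready(d,d), ready(d,f), ready(e,f), ready(f,d), ready(f,f)}
2. flip(f,e)  →  {inpos(d,e), inpos(e,d), inpos(e,f), inpos(f,d), linked(e), linked(f), ready(d,d), ready(d,f), ready(e,f), ready(f,d)}
3. swap(e,d)  →  {inpos(d,d), inpos(e,d), inpos(e,f), inpos(f,d), linked(e), linked(f), ready(d,d), ready(d,f), ready(e,f), ready(f,d)}
optimal plan length = 3; 3 ≤ 3

Yes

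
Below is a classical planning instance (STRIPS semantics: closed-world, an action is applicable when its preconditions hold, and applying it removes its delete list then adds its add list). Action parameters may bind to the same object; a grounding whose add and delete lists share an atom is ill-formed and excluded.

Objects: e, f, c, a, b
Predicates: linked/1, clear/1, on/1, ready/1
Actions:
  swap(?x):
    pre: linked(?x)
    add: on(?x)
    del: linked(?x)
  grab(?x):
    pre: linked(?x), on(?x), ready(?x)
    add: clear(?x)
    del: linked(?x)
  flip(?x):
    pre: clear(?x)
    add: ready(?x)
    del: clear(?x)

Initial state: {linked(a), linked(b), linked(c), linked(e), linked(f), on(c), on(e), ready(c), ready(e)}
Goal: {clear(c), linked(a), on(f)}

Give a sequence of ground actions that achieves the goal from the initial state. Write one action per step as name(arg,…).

swap(f); grab(c)

1. swap(f)  →  {linked(a), linked(b), linked(c), linked(e), on(c), on(e), on(f), ready(c), ready(e)}
2. grab(c)  →  {clear(c), linked(a), linked(b), linked(e), on(c), on(e), on(f), ready(c), ready(e)}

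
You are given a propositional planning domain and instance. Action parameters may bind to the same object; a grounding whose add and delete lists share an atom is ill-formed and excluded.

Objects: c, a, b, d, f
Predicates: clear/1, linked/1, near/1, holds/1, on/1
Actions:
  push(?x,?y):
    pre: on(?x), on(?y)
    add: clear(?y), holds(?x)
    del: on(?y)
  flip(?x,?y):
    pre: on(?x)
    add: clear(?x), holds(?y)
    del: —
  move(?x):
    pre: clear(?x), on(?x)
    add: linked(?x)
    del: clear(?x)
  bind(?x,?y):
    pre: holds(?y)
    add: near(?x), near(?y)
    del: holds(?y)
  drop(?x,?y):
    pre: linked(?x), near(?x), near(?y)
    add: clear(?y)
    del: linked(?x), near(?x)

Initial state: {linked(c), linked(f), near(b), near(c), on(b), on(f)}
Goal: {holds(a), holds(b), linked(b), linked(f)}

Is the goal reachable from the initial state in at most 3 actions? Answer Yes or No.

1. push(b,f)  →  {clear(f), holds(b), linked(c), linked(f), near(b), near(c), on(b)}
2. flip(b,a)  →  {clear(b), clear(f), holds(a), holds(b), linked(c), linked(f), near(b), near(c), on(b)}
3. move(b)  →  {clear(f), holds(a), holds(b), linked(b), linked(c), linked(f), near(b), near(c), on(b)}
optimal plan length = 3; 3 ≤ 3

Yes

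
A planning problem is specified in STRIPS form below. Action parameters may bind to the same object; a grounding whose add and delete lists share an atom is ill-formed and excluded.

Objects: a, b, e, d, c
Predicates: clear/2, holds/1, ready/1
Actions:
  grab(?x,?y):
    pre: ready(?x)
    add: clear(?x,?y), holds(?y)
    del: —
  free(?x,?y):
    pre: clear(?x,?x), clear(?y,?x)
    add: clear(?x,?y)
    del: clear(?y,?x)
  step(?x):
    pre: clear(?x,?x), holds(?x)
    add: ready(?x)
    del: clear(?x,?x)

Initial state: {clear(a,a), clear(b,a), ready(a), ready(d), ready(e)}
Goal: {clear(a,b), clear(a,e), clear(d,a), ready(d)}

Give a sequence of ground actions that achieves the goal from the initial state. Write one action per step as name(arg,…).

1. grab(a,b)  →  {clear(a,a), clear(a,b), clear(b,a), holds(b), ready(a), ready(d), ready(e)}
2. grab(a,e)  →  {clear(a,a), clear(a,b), clear(a,e), clear(b,a), holds(b), holds(e), ready(a), ready(d), ready(e)}
3. grab(d,a)  →  {clear(a,a), clear(a,b), clear(a,e), clear(b,a), clear(d,a), holds(a), holds(b), holds(e), ready(a), ready(d), ready(e)}

grab(a,b); grab(a,e); grab(d,a)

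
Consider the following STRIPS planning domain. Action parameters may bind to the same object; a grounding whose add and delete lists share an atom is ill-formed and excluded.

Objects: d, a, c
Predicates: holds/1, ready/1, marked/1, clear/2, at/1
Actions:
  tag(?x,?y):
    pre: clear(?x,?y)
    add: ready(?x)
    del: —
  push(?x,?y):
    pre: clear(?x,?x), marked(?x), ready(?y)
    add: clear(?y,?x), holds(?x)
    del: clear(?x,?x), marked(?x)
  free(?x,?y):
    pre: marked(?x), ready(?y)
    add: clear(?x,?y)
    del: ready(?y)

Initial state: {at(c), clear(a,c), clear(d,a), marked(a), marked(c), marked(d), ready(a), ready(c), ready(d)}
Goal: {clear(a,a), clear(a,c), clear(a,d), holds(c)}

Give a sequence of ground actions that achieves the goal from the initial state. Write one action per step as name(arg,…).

free(a,d); free(c,c); push(c,a); free(a,a)

1. free(a,d)  →  {at(c), clear(a,c), clear(a,d), clear(d,a), marked(a), marked(c), marked(d), ready(a), ready(c)}
2. free(c,c)  →  {at(c), clear(a,c), clear(a,d), clear(c,c), clear(d,a), marked(a), marked(c), marked(d), ready(a)}
3. push(c,a)  →  {at(c), clear(a,c), clear(a,d), clear(d,a), holds(c), marked(a), marked(d), ready(a)}
4. free(a,a)  →  {at(c), clear(a,a), clear(a,c), clear(a,d), clear(d,a), holds(c), marked(a), marked(d)}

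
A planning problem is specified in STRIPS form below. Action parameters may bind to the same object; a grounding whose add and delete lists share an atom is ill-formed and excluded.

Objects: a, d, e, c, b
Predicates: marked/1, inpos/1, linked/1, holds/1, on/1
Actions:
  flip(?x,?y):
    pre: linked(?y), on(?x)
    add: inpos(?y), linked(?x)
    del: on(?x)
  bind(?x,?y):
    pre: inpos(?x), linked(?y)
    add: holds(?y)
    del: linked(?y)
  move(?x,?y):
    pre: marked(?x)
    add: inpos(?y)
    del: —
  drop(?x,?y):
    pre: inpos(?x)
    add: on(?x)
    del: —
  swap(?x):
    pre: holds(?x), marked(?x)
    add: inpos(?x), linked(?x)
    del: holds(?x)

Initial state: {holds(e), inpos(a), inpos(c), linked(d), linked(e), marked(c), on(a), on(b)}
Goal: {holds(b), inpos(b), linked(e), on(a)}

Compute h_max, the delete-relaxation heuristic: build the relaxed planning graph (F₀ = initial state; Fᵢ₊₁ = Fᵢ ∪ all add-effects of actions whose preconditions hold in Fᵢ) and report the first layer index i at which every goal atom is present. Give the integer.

2

F0 = init (8 atoms)
F1 = F0 ∪ {holds(d), inpos(b), inpos(d), inpos(e), linked(a), linked(b), on(c)}  (15 atoms)
F2 = F1 ∪ {holds(a), holds(b), linked(c), on(d), on(e)}  (20 atoms)
goal ⊆ F2  ⇒  h_max = 2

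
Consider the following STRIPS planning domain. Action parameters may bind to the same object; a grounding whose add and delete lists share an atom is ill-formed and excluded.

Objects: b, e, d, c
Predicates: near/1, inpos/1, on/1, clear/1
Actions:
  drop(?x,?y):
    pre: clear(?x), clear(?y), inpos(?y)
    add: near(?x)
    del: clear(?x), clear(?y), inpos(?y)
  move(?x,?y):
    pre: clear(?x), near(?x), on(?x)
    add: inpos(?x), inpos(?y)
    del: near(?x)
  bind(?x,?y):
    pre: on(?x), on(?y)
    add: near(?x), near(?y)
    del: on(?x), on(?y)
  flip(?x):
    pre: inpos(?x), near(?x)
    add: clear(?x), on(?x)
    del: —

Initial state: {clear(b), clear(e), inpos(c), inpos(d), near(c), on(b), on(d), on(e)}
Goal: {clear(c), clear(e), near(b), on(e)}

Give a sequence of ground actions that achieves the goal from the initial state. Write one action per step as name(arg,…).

bind(b,b); flip(c)

1. bind(b,b)  →  {clear(b), clear(e), inpos(c), inpos(d), near(b), near(c), on(d), on(e)}
2. flip(c)  →  {clear(b), clear(c), clear(e), inpos(c), inpos(d), near(b), near(c), on(c), on(d), on(e)}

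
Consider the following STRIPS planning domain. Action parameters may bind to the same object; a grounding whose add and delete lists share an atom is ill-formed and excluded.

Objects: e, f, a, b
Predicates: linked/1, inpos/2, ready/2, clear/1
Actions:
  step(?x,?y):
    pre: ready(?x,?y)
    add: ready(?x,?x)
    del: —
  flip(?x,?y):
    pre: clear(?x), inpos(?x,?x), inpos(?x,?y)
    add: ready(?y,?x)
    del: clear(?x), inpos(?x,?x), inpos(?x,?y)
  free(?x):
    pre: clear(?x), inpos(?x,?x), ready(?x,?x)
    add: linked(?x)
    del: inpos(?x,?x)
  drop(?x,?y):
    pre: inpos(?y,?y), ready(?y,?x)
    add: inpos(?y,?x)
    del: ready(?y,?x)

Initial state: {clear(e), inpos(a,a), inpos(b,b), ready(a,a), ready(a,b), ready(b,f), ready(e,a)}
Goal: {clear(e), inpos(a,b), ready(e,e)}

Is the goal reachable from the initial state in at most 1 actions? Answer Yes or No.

1. step(e,a)  →  {clear(e), inpos(a,a), inpos(b,b), ready(a,a), ready(a,b), ready(b,f), ready(e,a), ready(e,e)}
2. drop(b,a)  →  {clear(e), inpos(a,a), inpos(a,b), inpos(b,b), ready(a,a), ready(b,f), ready(e,a), ready(e,e)}
optimal plan length = 2; 2 > 1

No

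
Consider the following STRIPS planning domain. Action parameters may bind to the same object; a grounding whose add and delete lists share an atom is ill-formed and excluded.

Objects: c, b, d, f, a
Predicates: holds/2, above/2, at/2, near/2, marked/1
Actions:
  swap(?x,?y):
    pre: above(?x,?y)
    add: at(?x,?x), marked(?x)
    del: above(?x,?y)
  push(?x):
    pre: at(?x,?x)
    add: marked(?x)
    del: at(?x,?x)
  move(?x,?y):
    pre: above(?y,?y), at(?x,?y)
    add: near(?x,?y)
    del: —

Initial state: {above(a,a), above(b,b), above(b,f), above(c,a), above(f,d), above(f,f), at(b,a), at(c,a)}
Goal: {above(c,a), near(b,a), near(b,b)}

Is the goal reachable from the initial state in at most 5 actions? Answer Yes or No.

1. swap(b,f)  →  {above(a,a), above(b,b), above(c,a), above(f,d), above(f,f), at(b,a), at(b,b), at(c,a), marked(b)}
2. move(b,b)  →  {above(a,a), above(b,b), above(c,a), above(f,d), above(f,f), at(b,a), at(b,b), at(c,a), marked(b), near(b,b)}
3. move(b,a)  →  {above(a,a), above(b,b), above(c,a), above(f,d), above(f,f), at(b,a), at(b,b), at(c,a), marked(b), near(b,a), near(b,b)}
optimal plan length = 3; 3 ≤ 5

Yes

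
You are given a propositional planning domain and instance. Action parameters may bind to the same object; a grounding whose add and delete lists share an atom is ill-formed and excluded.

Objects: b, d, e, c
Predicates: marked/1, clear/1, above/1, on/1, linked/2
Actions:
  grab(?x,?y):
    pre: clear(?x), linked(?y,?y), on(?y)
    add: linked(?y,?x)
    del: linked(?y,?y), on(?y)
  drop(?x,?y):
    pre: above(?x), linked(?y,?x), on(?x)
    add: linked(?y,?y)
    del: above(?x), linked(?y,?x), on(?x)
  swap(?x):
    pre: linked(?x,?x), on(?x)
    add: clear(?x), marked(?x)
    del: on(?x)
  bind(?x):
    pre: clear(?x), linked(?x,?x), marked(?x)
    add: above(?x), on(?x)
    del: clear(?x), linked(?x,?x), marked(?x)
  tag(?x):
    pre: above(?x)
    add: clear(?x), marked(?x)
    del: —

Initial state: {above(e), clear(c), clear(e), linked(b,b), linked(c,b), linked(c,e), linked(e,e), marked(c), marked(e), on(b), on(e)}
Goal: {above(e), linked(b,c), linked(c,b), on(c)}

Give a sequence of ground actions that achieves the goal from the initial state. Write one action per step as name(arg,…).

grab(c,b); drop(e,c); bind(e); bind(c)

1. grab(c,b)  →  {above(e), clear(c), clear(e), linked(b,c), linked(c,b), linked(c,e), linked(e,e), marked(c), marked(e), on(e)}
2. drop(e,c)  →  {clear(c), clear(e), linked(b,c), linked(c,b), linked(c,c), linked(e,e), marked(c), marked(e)}
3. bind(e)  →  {above(e), clear(c), linked(b,c), linked(c,b), linked(c,c), marked(c), on(e)}
4. bind(c)  →  {above(c), above(e), linked(b,c), linked(c,b), on(c), on(e)}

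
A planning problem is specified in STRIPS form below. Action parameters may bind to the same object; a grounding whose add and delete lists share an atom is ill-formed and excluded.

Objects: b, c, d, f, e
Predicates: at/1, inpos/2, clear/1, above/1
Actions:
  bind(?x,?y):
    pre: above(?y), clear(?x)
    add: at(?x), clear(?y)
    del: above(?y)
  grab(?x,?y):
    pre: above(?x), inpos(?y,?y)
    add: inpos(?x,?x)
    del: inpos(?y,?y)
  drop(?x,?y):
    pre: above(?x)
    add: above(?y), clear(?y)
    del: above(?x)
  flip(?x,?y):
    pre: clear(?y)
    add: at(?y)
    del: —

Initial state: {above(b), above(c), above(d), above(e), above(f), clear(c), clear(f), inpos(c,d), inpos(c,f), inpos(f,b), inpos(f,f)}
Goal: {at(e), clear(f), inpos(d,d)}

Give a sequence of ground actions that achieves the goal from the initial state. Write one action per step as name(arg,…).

1. bind(c,e)  →  {above(b), above(c), above(d), above(f), at(c), clear(c), clear(e), clear(f), inpos(c,d), inpos(c,f), inpos(f,b), inpos(f,f)}
2. bind(e,b)  →  {above(c), above(d), above(f), at(c), at(e), clear(b), clear(c), clear(e), clear(f), inpos(c,d), inpos(c,f), inpos(f,b), inpos(f,f)}
3. grab(d,f)  →  {above(c), above(d), above(f), at(c), at(e), clear(b), clear(c), clear(e), clear(f), inpos(c,d), inpos(c,f), inpos(d,d), inpos(f,b)}

bind(c,e); bind(e,b); grab(d,f)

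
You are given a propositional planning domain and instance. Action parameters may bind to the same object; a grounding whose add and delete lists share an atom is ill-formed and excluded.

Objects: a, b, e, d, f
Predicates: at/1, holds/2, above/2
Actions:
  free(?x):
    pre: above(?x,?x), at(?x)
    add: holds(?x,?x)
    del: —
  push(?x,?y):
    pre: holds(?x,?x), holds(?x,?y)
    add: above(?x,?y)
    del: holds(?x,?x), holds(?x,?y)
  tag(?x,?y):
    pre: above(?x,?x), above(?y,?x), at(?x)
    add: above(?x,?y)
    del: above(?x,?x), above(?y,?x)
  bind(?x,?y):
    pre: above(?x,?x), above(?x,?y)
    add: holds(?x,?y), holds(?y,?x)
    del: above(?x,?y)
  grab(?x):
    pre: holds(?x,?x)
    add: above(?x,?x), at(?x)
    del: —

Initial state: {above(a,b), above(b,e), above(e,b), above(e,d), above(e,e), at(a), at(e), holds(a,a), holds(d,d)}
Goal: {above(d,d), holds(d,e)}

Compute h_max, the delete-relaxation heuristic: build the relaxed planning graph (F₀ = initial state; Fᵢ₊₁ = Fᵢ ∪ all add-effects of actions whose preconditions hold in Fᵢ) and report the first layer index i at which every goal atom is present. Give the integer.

F0 = init (9 atoms)
F1 = F0 ∪ {above(a,a), above(d,d), at(d), holds(b,e), holds(d,e), holds(e,b), holds(e,d), holds(e,e)}  (17 atoms)
goal ⊆ F1  ⇒  h_max = 1

1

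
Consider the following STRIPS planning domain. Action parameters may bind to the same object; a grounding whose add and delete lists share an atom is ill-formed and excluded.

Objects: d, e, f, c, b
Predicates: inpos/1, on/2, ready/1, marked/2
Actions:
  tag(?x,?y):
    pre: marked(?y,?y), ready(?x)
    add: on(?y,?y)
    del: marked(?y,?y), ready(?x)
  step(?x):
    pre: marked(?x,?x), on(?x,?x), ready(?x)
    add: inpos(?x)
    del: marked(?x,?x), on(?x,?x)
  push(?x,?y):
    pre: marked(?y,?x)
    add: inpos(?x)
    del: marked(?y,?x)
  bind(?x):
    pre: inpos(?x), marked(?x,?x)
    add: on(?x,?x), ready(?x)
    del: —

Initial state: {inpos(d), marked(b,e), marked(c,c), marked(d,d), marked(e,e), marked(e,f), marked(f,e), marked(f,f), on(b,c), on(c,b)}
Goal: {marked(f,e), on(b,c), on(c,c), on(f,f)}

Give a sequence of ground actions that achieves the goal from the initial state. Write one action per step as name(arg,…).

push(f,e); bind(f); tag(f,c)

1. push(f,e)  →  {inpos(d), inpos(f), marked(b,e), marked(c,c), marked(d,d), marked(e,e), marked(f,e), marked(f,f), on(b,c), on(c,b)}
2. bind(f)  →  {inpos(d), inpos(f), marked(b,e), marked(c,c), marked(d,d), marked(e,e), marked(f,e), marked(f,f), on(b,c), on(c,b), on(f,f), ready(f)}
3. tag(f,c)  →  {inpos(d), inpos(f), marked(b,e), marked(d,d), marked(e,e), marked(f,e), marked(f,f), on(b,c), on(c,b), on(c,c), on(f,f)}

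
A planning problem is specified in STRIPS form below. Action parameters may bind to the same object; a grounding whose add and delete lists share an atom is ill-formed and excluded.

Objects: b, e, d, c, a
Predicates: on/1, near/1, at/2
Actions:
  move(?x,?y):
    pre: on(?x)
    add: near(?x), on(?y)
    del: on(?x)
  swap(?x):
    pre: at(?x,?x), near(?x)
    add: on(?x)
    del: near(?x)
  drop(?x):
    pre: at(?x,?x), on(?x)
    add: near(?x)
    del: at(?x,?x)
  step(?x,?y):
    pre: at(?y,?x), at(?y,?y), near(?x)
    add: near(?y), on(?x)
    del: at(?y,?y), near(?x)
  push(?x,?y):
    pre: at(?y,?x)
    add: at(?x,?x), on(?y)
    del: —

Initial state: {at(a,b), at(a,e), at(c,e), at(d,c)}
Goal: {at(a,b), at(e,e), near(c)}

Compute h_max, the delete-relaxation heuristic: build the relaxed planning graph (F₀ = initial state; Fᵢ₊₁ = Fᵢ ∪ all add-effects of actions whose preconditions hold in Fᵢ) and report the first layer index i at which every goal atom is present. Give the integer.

2

F0 = init (4 atoms)
F1 = F0 ∪ {at(b,b), at(c,c), at(e,e), on(a), on(c), on(d)}  (10 atoms)
F2 = F1 ∪ {near(a), near(c), near(d), on(b), on(e)}  (15 atoms)
goal ⊆ F2  ⇒  h_max = 2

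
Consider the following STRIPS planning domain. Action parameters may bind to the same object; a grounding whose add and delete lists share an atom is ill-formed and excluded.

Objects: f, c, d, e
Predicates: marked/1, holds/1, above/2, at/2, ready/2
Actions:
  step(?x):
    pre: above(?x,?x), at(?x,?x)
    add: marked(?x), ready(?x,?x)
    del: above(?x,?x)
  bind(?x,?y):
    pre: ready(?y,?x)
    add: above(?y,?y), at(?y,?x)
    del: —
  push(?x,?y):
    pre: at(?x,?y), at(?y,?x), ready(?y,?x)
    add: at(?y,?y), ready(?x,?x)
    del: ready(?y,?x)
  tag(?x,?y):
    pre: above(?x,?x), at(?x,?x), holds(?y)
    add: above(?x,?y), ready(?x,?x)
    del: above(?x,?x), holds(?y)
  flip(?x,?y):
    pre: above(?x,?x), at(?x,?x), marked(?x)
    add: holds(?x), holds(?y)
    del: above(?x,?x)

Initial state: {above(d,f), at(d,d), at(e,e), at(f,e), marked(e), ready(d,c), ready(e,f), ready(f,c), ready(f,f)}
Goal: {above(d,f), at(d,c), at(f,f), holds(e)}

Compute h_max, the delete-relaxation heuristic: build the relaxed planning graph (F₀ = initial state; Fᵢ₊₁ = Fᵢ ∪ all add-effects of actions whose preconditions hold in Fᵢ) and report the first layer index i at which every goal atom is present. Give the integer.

2

F0 = init (9 atoms)
F1 = F0 ∪ {above(d,d), above(e,e), above(f,f), at(d,c), at(e,f), at(f,c), at(f,f)}  (16 atoms)
F2 = F1 ∪ {holds(c), holds(d), holds(e), holds(f), marked(d), marked(f), ready(d,d), ready(e,e)}  (24 atoms)
goal ⊆ F2  ⇒  h_max = 2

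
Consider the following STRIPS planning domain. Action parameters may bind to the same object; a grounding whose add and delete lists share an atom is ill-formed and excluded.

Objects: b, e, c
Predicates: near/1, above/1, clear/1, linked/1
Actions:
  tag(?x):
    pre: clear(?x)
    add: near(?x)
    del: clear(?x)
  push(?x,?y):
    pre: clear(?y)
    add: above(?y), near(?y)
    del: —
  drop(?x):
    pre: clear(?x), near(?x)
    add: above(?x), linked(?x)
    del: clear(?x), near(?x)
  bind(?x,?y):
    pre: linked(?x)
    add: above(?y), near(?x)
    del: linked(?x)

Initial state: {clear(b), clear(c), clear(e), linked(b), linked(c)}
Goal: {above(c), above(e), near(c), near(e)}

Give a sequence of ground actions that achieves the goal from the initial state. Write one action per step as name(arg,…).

push(b,e); push(b,c)

1. push(b,e)  →  {above(e), clear(b), clear(c), clear(e), linked(b), linked(c), near(e)}
2. push(b,c)  →  {above(c), above(e), clear(b), clear(c), clear(e), linked(b), linked(c), near(c), near(e)}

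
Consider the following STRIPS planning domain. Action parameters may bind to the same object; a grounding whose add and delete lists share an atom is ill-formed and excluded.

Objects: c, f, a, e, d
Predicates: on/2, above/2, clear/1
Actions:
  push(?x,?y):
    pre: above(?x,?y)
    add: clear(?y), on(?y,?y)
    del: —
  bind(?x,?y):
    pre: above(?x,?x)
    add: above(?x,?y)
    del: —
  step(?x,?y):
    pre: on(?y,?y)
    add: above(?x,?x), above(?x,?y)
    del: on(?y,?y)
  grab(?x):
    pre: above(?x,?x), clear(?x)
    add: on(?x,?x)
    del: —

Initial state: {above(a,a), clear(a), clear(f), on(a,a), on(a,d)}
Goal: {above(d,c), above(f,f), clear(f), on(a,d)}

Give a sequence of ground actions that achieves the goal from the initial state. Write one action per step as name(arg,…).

bind(a,c); push(a,c); step(f,a); step(d,c)

1. bind(a,c)  →  {above(a,a), above(a,c), clear(a), clear(f), on(a,a), on(a,d)}
2. push(a,c)  →  {above(a,a), above(a,c), clear(a), clear(c), clear(f), on(a,a), on(a,d), on(c,c)}
3. step(f,a)  →  {above(a,a), above(a,c), above(f,a), above(f,f), clear(a), clear(c), clear(f), on(a,d), on(c,c)}
4. step(d,c)  →  {above(a,a), above(a,c), above(d,c), above(d,d), above(f,a), above(f,f), clear(a), clear(c), clear(f), on(a,d)}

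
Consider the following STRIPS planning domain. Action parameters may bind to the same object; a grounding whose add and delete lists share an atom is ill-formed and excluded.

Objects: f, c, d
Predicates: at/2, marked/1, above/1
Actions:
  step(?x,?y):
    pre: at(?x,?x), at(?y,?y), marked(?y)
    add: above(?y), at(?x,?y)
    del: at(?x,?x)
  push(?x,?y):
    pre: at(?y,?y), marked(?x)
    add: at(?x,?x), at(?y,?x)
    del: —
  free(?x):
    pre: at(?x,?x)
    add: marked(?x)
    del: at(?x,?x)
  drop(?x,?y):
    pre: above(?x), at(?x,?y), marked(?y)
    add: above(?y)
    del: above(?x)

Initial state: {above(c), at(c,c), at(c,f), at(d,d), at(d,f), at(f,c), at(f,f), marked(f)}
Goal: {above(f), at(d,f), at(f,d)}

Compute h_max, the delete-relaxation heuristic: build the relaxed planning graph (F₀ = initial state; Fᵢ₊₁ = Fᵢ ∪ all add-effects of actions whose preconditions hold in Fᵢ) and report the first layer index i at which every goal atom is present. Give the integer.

F0 = init (8 atoms)
F1 = F0 ∪ {above(f), marked(c), marked(d)}  (11 atoms)
F2 = F1 ∪ {above(d), at(c,d), at(d,c), at(f,d)}  (15 atoms)
goal ⊆ F2  ⇒  h_max = 2

2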